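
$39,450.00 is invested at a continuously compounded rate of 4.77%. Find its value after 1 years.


Formula: FV = P * e^(r*t)
Exponent: r*t = 0.0477 * 1 = 0.0477
e^(0.0477) = 1.048856
FV = $39,450.00 * 1.048856 = $41,377.37

$41,377.37


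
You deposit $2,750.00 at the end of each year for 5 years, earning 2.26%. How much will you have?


Formula: FV = PMT * ((1+r)^n - 1) / r
Growth factor: (1 + 0.0226)^5 = 1.118224
Numerator: 1.118224 - 1 = 0.118224
FV = $2,750.00 * 0.118224 / 0.0226 = $14,385.71

$14,385.71


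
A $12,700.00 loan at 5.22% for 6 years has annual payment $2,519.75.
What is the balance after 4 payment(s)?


Formula: Balance = PV*(1+r)^k - PMT*((1+r)^k - 1)/r
Growth: (1 + 0.0522)^4 = 1.225725
Accumulated factor: ((1+r)^k - 1)/r = 4.324242
Balance = $12,700.00 * 1.225725 - $2,519.75 * 4.324242
Balance = $4,670.70

$4,670.70


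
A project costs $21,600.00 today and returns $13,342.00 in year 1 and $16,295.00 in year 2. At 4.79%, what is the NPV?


Formula: NPV = C0 + C1/(1+r) + C2/(1+r)^2
Discount C1: $13,342.00 / (1 + 0.0479) = $12,732.13
Discount C2: $16,295.00 / (1 + 0.0479)^2 = $14,839.34
NPV = -$21,600.00 + $12,732.13 + $14,839.34 = $5,971.47

$5,971.47


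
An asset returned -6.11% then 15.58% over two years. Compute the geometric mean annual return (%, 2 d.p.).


Formula: Geometric mean = ((1+r1)*(1+r2))^(1/2) - 1
Product: (1 + -0.0611) * (1 + 0.1558) = 0.9389 * 1.1558 = 1.085181
Square root: 1.085181^0.5 = 1.04172
Geometric mean = 1.04172 - 1 = 0.04172
As percentage: 4.17%

4.17%


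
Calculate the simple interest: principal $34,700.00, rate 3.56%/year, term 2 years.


Formula: I = P * r * t
Substituting: I = $34,700.00 * 0.0356 * 2
Step: I = $34,700.00 * 0.0712
I = $2,470.64

$2,470.64


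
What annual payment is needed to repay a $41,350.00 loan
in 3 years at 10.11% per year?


Formula: PMT = PV * r / (1 - (1+r)^(-n))
Denominator: 1 - (1 + 0.1011)^(-3) = 0.250935
Numerator: $41,350.00 * 0.1011 = 4180.485
PMT = 4180.485 / 0.250935 = $16,659.66

$16,659.66


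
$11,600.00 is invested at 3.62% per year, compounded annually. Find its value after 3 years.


Formula: FV = P * (1 + r)^n
Substituting: FV = $11,600.00 * (1 + 0.0362)^3
Growth factor: (1.0362)^3 = 1.112579
FV = $11,600.00 * 1.112579 = $12,905.91

$12,905.91


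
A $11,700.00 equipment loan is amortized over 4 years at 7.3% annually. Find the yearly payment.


Formula: PMT = PV * r / (1 - (1+r)^(-n))
Denominator: 1 - (1 + 0.073)^(-4) = 0.245601
Numerator: $11,700.00 * 0.073 = 854.1
PMT = 854.1 / 0.245601 = $3,477.59

$3,477.59


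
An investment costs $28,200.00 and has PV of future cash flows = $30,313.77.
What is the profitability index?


Formula: PI = PV(cash flows) / initial investment
Substituting: PI = $30,313.77 / $28,200.00
PI = 1.075

1.075


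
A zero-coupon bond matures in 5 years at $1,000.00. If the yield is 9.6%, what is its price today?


Formula: Price = FV / (1 + r)^n
Substituting: Price = $1,000.00 / (1 + 0.096)^5
Discount factor: (1.096)^5 = 1.58144
Price = $1,000.00 / 1.58144 = $632.34

$632.34


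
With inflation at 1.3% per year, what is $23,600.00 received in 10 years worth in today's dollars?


Formula: Real value = nominal / (1 + inflation)^years
Price level: (1 + 0.013)^10 = 1.137875
Real value = $23,600.00 / 1.137875 = $20,740.42

$20,740.42


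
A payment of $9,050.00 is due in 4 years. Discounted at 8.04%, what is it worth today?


Formula: PV = FV / (1 + r)^n
Substituting: PV = $9,050.00 / (1 + 0.0804)^4
Discount factor: (1.0804)^4 = 1.362506
PV = $9,050.00 / 1.362506 = $6,642.17

$6,642.17


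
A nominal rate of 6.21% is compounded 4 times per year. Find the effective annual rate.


Formula: EAR = (1 + r/m)^m - 1
Period rate: r/m = 0.0621 / 4 = 0.015525
Compounding: (1 + 0.015525)^4 = 1.063561
EAR = 1.063561 - 1 = 0.063561

0.063561


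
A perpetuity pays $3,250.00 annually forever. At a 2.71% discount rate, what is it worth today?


Formula: PV = C / r
Substituting: PV = $3,250.00 / 0.0271
PV = $119,926.20

$119,926.20


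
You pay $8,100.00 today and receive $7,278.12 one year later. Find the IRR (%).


Formula: IRR = C1/C0 - 1
Substituting: IRR = $7,278.12 / $8,100.00 - 1
Ratio: 0.898533 - 1 = -0.101467
IRR = -10.1467%

-10.1467%


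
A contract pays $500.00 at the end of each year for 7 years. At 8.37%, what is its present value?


Formula: PV = PMT * (1 - (1+r)^(-n)) / r
Discount factor: (1 + 0.0837)^(-7) = 0.569687
Bracket: 1 - 0.569687 = 0.430313
PV = $500.00 * 0.430313 / 0.0837 = $2,570.57

$2,570.57


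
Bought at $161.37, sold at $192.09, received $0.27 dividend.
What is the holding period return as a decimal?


Formula: HPR = (P1 - P0 + D) / P0
Gain: $192.09 - $161.37 + $0.27 = $30.99
HPR = $30.99 / $161.37 = 0.192

0.192


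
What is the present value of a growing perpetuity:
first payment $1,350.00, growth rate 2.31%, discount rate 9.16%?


Formula: PV = C / (r - g)
Spread: r - g = 0.0916 - 0.0231 = 0.0685
Substituting: PV = $1,350.00 / 0.0685
PV = $19,708.03

$19,708.03


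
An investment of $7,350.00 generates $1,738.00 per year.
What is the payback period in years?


Formula: Payback = investment / annual cash flow
Substituting: Payback = $7,350.00 / $1,738.00
Payback = 4.229 years

4.229 years


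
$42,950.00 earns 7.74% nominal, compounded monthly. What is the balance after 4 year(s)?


Formula: FV = P * (1 + r/m)^(m*t)
Period rate: r/m = 0.0774 / 12 = 0.00645
Total periods: m*t = 12 * 4 = 48
Growth factor: (1 + 0.00645)^48 = 1.361526
FV = $42,950.00 * 1.361526 = $58,477.52

$58,477.52


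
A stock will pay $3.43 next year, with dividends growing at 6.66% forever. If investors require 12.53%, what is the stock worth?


Formula: P = D1 / (r - g)
Spread: r - g = 0.1253 - 0.0666 = 0.0587
Substituting: P = $3.43 / 0.0587
P = $58.43

$58.43


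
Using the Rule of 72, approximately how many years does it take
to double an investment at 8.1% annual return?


Formula: Years ≈ 72 / r
Substituting: Years ≈ 72 / 8.1
Years ≈ 8.9

8.9 years


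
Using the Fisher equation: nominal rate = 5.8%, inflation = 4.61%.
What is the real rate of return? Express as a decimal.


Formula: (1 + r_real) = (1 + r_nom) / (1 + inflation)
Substituting: (1 + r_real) = 1.058 / 1.0461
(1 + r_real) = 1.011376
r_real = 1.011376 - 1 = 0.011376

0.011376


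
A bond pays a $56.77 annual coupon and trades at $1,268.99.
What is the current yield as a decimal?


Formula: Current yield = annual coupon / price
Substituting: CY = $56.77 / $1,268.99
CY = 0.044736

0.044736


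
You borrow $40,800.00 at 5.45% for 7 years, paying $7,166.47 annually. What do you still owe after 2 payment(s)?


Formula: Balance = PV*(1+r)^k - PMT*((1+r)^k - 1)/r
Growth: (1 + 0.0545)^2 = 1.11197
Accumulated factor: ((1+r)^k - 1)/r = 2.0545
Balance = $40,800.00 * 1.11197 - $7,166.47 * 2.0545
Balance = $30,644.87

$30,644.87


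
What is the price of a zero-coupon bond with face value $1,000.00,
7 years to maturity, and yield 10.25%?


Formula: Price = FV / (1 + r)^n
Substituting: Price = $1,000.00 / (1 + 0.1025)^7
Discount factor: (1.1025)^7 = 1.979932
Price = $1,000.00 / 1.979932 = $505.07

$505.07


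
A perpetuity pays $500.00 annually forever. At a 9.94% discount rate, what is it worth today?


Formula: PV = C / r
Substituting: PV = $500.00 / 0.0994
PV = $5,030.18

$5,030.18


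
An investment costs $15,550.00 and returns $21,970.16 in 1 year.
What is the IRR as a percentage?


Formula: IRR = C1/C0 - 1
Substituting: IRR = $21,970.16 / $15,550.00 - 1
Ratio: 1.412872 - 1 = 0.412872
IRR = 41.2872%

41.2872%


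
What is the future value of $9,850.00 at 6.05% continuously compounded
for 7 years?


Formula: FV = P * e^(r*t)
Exponent: r*t = 0.0605 * 7 = 0.4235
e^(0.4235) = 1.527298
FV = $9,850.00 * 1.527298 = $15,043.88

$15,043.88


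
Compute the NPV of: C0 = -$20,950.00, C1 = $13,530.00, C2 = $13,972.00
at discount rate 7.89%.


Formula: NPV = C0 + C1/(1+r) + C2/(1+r)^2
Discount C1: $13,530.00 / (1 + 0.0789) = $12,540.55
Discount C2: $13,972.00 / (1 + 0.0789)^2 = $12,003.18
NPV = -$20,950.00 + $12,540.55 + $12,003.18 = $3,593.73

$3,593.73


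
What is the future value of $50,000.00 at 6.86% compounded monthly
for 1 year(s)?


Formula: FV = P * (1 + r/m)^(m*t)
Period rate: r/m = 0.0686 / 12 = 0.005717
Total periods: m*t = 12 * 1 = 12
Growth factor: (1 + 0.005717)^12 = 1.070799
FV = $50,000.00 * 1.070799 = $53,539.93

$53,539.93


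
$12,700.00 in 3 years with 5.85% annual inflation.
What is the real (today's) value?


Formula: Real value = nominal / (1 + inflation)^years
Price level: (1 + 0.0585)^3 = 1.185967
Real value = $12,700.00 / 1.185967 = $10,708.56

$10,708.56


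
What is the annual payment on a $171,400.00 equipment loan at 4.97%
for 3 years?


Formula: PMT = PV * r / (1 - (1+r)^(-n))
Denominator: 1 - (1 + 0.0497)^(-3) = 0.135422
Numerator: $171,400.00 * 0.0497 = 8518.58
PMT = 8518.58 / 0.135422 = $62,904.17

$62,904.17


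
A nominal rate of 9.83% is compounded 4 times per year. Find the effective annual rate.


Formula: EAR = (1 + r/m)^m - 1
Period rate: r/m = 0.0983 / 4 = 0.024575
Compounding: (1 + 0.024575)^4 = 1.101983
EAR = 1.101983 - 1 = 0.101983

0.101983


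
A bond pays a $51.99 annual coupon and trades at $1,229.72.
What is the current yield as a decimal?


Formula: Current yield = annual coupon / price
Substituting: CY = $51.99 / $1,229.72
CY = 0.042278

0.042278


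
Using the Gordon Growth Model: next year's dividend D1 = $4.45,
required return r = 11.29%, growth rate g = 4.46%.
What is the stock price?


Formula: P = D1 / (r - g)
Spread: r - g = 0.1129 - 0.0446 = 0.0683
Substituting: P = $4.45 / 0.0683
P = $65.15

$65.15


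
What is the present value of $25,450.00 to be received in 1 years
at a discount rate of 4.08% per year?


Formula: PV = FV / (1 + r)^n
Substituting: PV = $25,450.00 / (1 + 0.0408)^1
Discount factor: (1.0408)^1 = 1.0408
PV = $25,450.00 / 1.0408 = $24,452.34

$24,452.34


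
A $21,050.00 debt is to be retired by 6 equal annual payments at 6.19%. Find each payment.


Formula: PMT = PV * r / (1 - (1+r)^(-n))
Denominator: 1 - (1 + 0.0619)^(-6) = 0.302574
Numerator: $21,050.00 * 0.0619 = 1302.995
PMT = 1302.995 / 0.302574 = $4,306.37

$4,306.37


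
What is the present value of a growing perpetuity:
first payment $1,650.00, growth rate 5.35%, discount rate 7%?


Formula: PV = C / (r - g)
Spread: r - g = 0.07 - 0.0535 = 0.0165
Substituting: PV = $1,650.00 / 0.0165
PV = $100,000.00

$100,000.00


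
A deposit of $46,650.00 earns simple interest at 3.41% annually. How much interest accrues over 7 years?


Formula: I = P * r * t
Substituting: I = $46,650.00 * 0.0341 * 7
Step: I = $46,650.00 * 0.2387
I = $11,135.36

$11,135.36


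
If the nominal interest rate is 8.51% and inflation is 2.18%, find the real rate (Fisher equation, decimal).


Formula: (1 + r_real) = (1 + r_nom) / (1 + inflation)
Substituting: (1 + r_real) = 1.0851 / 1.0218
(1 + r_real) = 1.06195
r_real = 1.06195 - 1 = 0.06195

0.06195


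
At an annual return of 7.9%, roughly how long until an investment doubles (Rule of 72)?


Formula: Years ≈ 72 / r
Substituting: Years ≈ 72 / 7.9
Years ≈ 9.1

9.1 years


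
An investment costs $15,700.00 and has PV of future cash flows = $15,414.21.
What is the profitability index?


Formula: PI = PV(cash flows) / initial investment
Substituting: PI = $15,414.21 / $15,700.00
PI = 0.9818

0.9818


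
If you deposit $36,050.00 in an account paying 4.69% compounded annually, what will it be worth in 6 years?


Formula: FV = P * (1 + r)^n
Substituting: FV = $36,050.00 * (1 + 0.0469)^6
Growth factor: (1.0469)^6 = 1.316531
FV = $36,050.00 * 1.316531 = $47,460.95

$47,460.95


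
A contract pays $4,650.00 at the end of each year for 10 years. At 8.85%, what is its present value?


Formula: PV = PMT * (1 - (1+r)^(-n)) / r
Discount factor: (1 + 0.0885)^(-10) = 0.428268
Bracket: 1 - 0.428268 = 0.571732
PV = $4,650.00 * 0.571732 / 0.0885 = $30,040.15

$30,040.15


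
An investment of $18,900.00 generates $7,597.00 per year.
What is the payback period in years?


Formula: Payback = investment / annual cash flow
Substituting: Payback = $18,900.00 / $7,597.00
Payback = 2.4878 years

2.4878 years


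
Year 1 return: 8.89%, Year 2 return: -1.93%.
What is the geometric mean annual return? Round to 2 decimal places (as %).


Formula: Geometric mean = ((1+r1)*(1+r2))^(1/2) - 1
Product: (1 + 0.0889) * (1 + -0.0193) = 1.0889 * 0.9807 = 1.067884
Square root: 1.067884^0.5 = 1.033385
Geometric mean = 1.033385 - 1 = 0.033385
As percentage: 3.34%

3.34%


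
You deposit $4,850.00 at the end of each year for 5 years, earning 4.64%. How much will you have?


Formula: FV = PMT * ((1+r)^n - 1) / r
Growth factor: (1 + 0.0464)^5 = 1.254552
Numerator: 1.254552 - 1 = 0.254552
FV = $4,850.00 * 0.254552 / 0.0464 = $26,607.26

$26,607.26


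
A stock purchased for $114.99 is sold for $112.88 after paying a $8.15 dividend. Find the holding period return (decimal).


Formula: HPR = (P1 - P0 + D) / P0
Gain: $112.88 - $114.99 + $8.15 = $6.04
HPR = $6.04 / $114.99 = 0.0525

0.0525


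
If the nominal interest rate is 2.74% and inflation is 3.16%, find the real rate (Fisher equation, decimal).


Formula: (1 + r_real) = (1 + r_nom) / (1 + inflation)
Substituting: (1 + r_real) = 1.0274 / 1.0316
(1 + r_real) = 0.995929
r_real = 0.995929 - 1 = -0.004071

-0.004071


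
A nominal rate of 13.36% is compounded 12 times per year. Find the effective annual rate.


Formula: EAR = (1 + r/m)^m - 1
Period rate: r/m = 0.1336 / 12 = 0.011133
Compounding: (1 + 0.011133)^12 = 1.142092
EAR = 1.142092 - 1 = 0.142092

0.142092


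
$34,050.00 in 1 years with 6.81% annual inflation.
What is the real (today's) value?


Formula: Real value = nominal / (1 + inflation)^years
Price level: (1 + 0.0681)^1 = 1.0681
Real value = $34,050.00 / 1.0681 = $31,879.04

$31,879.04


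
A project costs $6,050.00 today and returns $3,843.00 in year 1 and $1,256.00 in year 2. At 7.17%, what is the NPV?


Formula: NPV = C0 + C1/(1+r) + C2/(1+r)^2
Discount C1: $3,843.00 / (1 + 0.0717) = $3,585.89
Discount C2: $1,256.00 / (1 + 0.0717)^2 = $1,093.56
NPV = -$6,050.00 + $3,585.89 + $1,093.56 = -$1,370.55

-$1,370.55


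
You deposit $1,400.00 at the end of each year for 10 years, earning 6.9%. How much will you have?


Formula: FV = PMT * ((1+r)^n - 1) / r
Growth factor: (1 + 0.069)^10 = 1.948844
Numerator: 1.948844 - 1 = 0.948844
FV = $1,400.00 * 0.948844 / 0.069 = $19,251.91

$19,251.91


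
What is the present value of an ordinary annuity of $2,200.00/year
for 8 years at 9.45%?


Formula: PV = PMT * (1 - (1+r)^(-n)) / r
Discount factor: (1 + 0.0945)^(-8) = 0.485595
Bracket: 1 - 0.485595 = 0.514405
PV = $2,200.00 * 0.514405 / 0.0945 = $11,975.57

$11,975.57


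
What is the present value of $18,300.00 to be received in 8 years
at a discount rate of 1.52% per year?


Formula: PV = FV / (1 + r)^n
Substituting: PV = $18,300.00 / (1 + 0.0152)^8
Discount factor: (1.0152)^8 = 1.12827
PV = $18,300.00 / 1.12827 = $16,219.53

$16,219.53


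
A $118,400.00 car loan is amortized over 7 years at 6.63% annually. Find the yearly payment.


Formula: PMT = PV * r / (1 - (1+r)^(-n))
Denominator: 1 - (1 + 0.0663)^(-7) = 0.361966
Numerator: $118,400.00 * 0.0663 = 7849.92
PMT = 7849.92 / 0.361966 = $21,686.93

$21,686.93


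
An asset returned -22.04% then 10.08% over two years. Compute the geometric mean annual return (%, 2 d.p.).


Formula: Geometric mean = ((1+r1)*(1+r2))^(1/2) - 1
Product: (1 + -0.2204) * (1 + 0.1008) = 0.7796 * 1.1008 = 0.858184
Square root: 0.858184^0.5 = 0.926382
Geometric mean = 0.926382 - 1 = -0.073618
As percentage: -7.36%

-7.36%


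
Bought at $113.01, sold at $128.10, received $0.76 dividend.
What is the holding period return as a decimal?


Formula: HPR = (P1 - P0 + D) / P0
Gain: $128.10 - $113.01 + $0.76 = $15.85
HPR = $15.85 / $113.01 = 0.1403

0.1403


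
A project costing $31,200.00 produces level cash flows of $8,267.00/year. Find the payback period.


Formula: Payback = investment / annual cash flow
Substituting: Payback = $31,200.00 / $8,267.00
Payback = 3.774 years

3.774 years


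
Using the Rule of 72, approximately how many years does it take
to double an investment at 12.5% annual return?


Formula: Years ≈ 72 / r
Substituting: Years ≈ 72 / 12.5
Years ≈ 5.8

5.8 years


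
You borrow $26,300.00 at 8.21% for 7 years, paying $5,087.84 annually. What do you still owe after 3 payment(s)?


Formula: Balance = PV*(1+r)^k - PMT*((1+r)^k - 1)/r
Growth: (1 + 0.0821)^3 = 1.267075
Accumulated factor: ((1+r)^k - 1)/r = 3.25304
Balance = $26,300.00 * 1.267075 - $5,087.84 * 3.25304
Balance = $16,773.11

$16,773.11


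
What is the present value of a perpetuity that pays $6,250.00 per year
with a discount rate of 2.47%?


Formula: PV = C / r
Substituting: PV = $6,250.00 / 0.0247
PV = $253,036.44

$253,036.44


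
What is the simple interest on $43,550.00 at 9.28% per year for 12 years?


Formula: I = P * r * t
Substituting: I = $43,550.00 * 0.0928 * 12
Step: I = $43,550.00 * 1.1136
I = $48,497.28

$48,497.28


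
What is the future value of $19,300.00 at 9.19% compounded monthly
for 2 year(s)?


Formula: FV = P * (1 + r/m)^(m*t)
Period rate: r/m = 0.0919 / 12 = 0.007658
Total periods: m*t = 12 * 2 = 24
Growth factor: (1 + 0.007658)^24 = 1.200934
FV = $19,300.00 * 1.200934 = $23,178.03

$23,178.03


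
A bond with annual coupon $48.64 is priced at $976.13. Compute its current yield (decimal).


Formula: Current yield = annual coupon / price
Substituting: CY = $48.64 / $976.13
CY = 0.049829

0.049829


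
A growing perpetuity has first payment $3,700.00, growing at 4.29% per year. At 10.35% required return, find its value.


Formula: PV = C / (r - g)
Spread: r - g = 0.1035 - 0.0429 = 0.0606
Substituting: PV = $3,700.00 / 0.0606
PV = $61,056.11

$61,056.11


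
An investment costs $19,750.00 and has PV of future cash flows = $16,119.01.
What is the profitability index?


Formula: PI = PV(cash flows) / initial investment
Substituting: PI = $16,119.01 / $19,750.00
PI = 0.8162

0.8162


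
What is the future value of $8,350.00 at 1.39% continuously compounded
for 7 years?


Formula: FV = P * e^(r*t)
Exponent: r*t = 0.0139 * 7 = 0.0973
e^(0.0973) = 1.102191
FV = $8,350.00 * 1.102191 = $9,203.29

$9,203.29


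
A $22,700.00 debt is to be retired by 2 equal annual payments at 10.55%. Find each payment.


Formula: PMT = PV * r / (1 - (1+r)^(-n))
Denominator: 1 - (1 + 0.1055)^(-2) = 0.181757
Numerator: $22,700.00 * 0.1055 = 2394.85
PMT = 2394.85 / 0.181757 = $13,176.14

$13,176.14


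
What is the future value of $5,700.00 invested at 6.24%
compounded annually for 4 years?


Formula: FV = P * (1 + r)^n
Substituting: FV = $5,700.00 * (1 + 0.0624)^4
Growth factor: (1.0624)^4 = 1.27395
FV = $5,700.00 * 1.27395 = $7,261.51

$7,261.51


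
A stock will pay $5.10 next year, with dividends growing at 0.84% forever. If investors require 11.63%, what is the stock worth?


Formula: P = D1 / (r - g)
Spread: r - g = 0.1163 - 0.0084 = 0.1079
Substituting: P = $5.10 / 0.1079
P = $47.27

$47.27


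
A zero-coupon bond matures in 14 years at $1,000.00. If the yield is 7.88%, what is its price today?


Formula: Price = FV / (1 + r)^n
Substituting: Price = $1,000.00 / (1 + 0.0788)^14
Discount factor: (1.0788)^14 = 2.891832
Price = $1,000.00 / 2.891832 = $345.80

$345.80


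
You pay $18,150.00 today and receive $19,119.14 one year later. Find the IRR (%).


Formula: IRR = C1/C0 - 1
Substituting: IRR = $19,119.14 / $18,150.00 - 1
Ratio: 1.053396 - 1 = 0.053396
IRR = 5.3396%

5.3396%


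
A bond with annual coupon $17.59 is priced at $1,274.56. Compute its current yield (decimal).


Formula: Current yield = annual coupon / price
Substituting: CY = $17.59 / $1,274.56
CY = 0.013801

0.013801


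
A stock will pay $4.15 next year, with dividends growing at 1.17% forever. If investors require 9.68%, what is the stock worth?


Formula: P = D1 / (r - g)
Spread: r - g = 0.0968 - 0.0117 = 0.0851
Substituting: P = $4.15 / 0.0851
P = $48.77

$48.77


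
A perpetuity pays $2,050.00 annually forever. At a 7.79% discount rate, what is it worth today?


Formula: PV = C / r
Substituting: PV = $2,050.00 / 0.0779
PV = $26,315.79

$26,315.79


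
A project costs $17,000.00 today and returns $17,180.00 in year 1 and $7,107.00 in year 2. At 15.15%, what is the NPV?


Formula: NPV = C0 + C1/(1+r) + C2/(1+r)^2
Discount C1: $17,180.00 / (1 + 0.1515) = $14,919.67
Discount C2: $7,107.00 / (1 + 0.1515)^2 = $5,359.92
NPV = -$17,000.00 + $14,919.67 + $5,359.92 = $3,279.59

$3,279.59


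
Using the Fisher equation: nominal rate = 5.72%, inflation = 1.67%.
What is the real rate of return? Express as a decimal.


Formula: (1 + r_real) = (1 + r_nom) / (1 + inflation)
Substituting: (1 + r_real) = 1.0572 / 1.0167
(1 + r_real) = 1.039835
r_real = 1.039835 - 1 = 0.039835

0.039835


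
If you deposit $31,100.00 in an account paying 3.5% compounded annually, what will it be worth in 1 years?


Formula: FV = P * (1 + r)^n
Substituting: FV = $31,100.00 * (1 + 0.035)^1
Growth factor: (1.035)^1 = 1.035
FV = $31,100.00 * 1.035 = $32,188.50

$32,188.50


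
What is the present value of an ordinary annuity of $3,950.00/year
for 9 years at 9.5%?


Formula: PV = PMT * (1 - (1+r)^(-n)) / r
Discount factor: (1 + 0.095)^(-9) = 0.441848
Bracket: 1 - 0.441848 = 0.558152
PV = $3,950.00 * 0.558152 / 0.095 = $23,207.37

$23,207.37


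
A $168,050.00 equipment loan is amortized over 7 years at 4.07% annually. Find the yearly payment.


Formula: PMT = PV * r / (1 - (1+r)^(-n))
Denominator: 1 - (1 + 0.0407)^(-7) = 0.243653
Numerator: $168,050.00 * 0.0407 = 6839.635
PMT = 6839.635 / 0.243653 = $28,071.22

$28,071.22


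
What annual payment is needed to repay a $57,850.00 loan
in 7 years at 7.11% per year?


Formula: PMT = PV * r / (1 - (1+r)^(-n))
Denominator: 1 - (1 + 0.0711)^(-7) = 0.381713
Numerator: $57,850.00 * 0.0711 = 4113.135
PMT = 4113.135 / 0.381713 = $10,775.45

$10,775.45


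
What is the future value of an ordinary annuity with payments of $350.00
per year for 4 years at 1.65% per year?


Formula: FV = PMT * ((1+r)^n - 1) / r
Growth factor: (1 + 0.0165)^4 = 1.067652
Numerator: 1.067652 - 1 = 0.067652
FV = $350.00 * 0.067652 / 0.0165 = $1,435.03

$1,435.03


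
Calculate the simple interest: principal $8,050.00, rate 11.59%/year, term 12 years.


Formula: I = P * r * t
Substituting: I = $8,050.00 * 0.1159 * 12
Step: I = $8,050.00 * 1.3908
I = $11,195.94

$11,195.94


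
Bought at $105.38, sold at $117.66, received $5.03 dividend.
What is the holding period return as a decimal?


Formula: HPR = (P1 - P0 + D) / P0
Gain: $117.66 - $105.38 + $5.03 = $17.31
HPR = $17.31 / $105.38 = 0.1643

0.1643


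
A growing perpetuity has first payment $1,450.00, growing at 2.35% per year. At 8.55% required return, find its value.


Formula: PV = C / (r - g)
Spread: r - g = 0.0855 - 0.0235 = 0.062
Substituting: PV = $1,450.00 / 0.062
PV = $23,387.10

$23,387.10


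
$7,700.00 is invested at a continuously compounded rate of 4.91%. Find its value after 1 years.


Formula: FV = P * e^(r*t)
Exponent: r*t = 0.0491 * 1 = 0.0491
e^(0.0491) = 1.050325
FV = $7,700.00 * 1.050325 = $8,087.51

$8,087.51


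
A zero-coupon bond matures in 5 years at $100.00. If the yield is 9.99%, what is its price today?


Formula: Price = FV / (1 + r)^n
Substituting: Price = $100.00 / (1 + 0.0999)^5
Discount factor: (1.0999)^5 = 1.609778
Price = $100.00 / 1.609778 = $62.12

$62.12


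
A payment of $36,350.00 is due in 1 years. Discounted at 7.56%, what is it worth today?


Formula: PV = FV / (1 + r)^n
Substituting: PV = $36,350.00 / (1 + 0.0756)^1
Discount factor: (1.0756)^1 = 1.0756
PV = $36,350.00 / 1.0756 = $33,795.09

$33,795.09


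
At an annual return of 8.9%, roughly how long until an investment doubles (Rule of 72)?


Formula: Years ≈ 72 / r
Substituting: Years ≈ 72 / 8.9
Years ≈ 8.1

8.1 years


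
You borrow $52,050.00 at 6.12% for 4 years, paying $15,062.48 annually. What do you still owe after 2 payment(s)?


Formula: Balance = PV*(1+r)^k - PMT*((1+r)^k - 1)/r
Growth: (1 + 0.0612)^2 = 1.126145
Accumulated factor: ((1+r)^k - 1)/r = 2.0612
Balance = $52,050.00 * 1.126145 - $15,062.48 * 2.0612
Balance = $27,569.09

$27,569.09


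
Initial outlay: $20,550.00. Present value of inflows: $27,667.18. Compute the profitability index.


Formula: PI = PV(cash flows) / initial investment
Substituting: PI = $27,667.18 / $20,550.00
PI = 1.3463

1.3463


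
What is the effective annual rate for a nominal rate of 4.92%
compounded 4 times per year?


Formula: EAR = (1 + r/m)^m - 1
Period rate: r/m = 0.0492 / 4 = 0.0123
Compounding: (1 + 0.0123)^4 = 1.050115
EAR = 1.050115 - 1 = 0.050115

0.050115


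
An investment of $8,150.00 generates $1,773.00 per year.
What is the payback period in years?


Formula: Payback = investment / annual cash flow
Substituting: Payback = $8,150.00 / $1,773.00
Payback = 4.5967 years

4.5967 years


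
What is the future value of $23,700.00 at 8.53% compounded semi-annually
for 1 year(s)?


Formula: FV = P * (1 + r/m)^(m*t)
Period rate: r/m = 0.0853 / 2 = 0.04265
Total periods: m*t = 2 * 1 = 2
Growth factor: (1 + 0.04265)^2 = 1.087119
FV = $23,700.00 * 1.087119 = $25,764.72

$25,764.72


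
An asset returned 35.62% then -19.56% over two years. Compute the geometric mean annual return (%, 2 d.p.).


Formula: Geometric mean = ((1+r1)*(1+r2))^(1/2) - 1
Product: (1 + 0.3562) * (1 + -0.1956) = 1.3562 * 0.8044 = 1.090927
Square root: 1.090927^0.5 = 1.044475
Geometric mean = 1.044475 - 1 = 0.044475
As percentage: 4.45%

4.45%


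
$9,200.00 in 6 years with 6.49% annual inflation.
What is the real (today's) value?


Formula: Real value = nominal / (1 + inflation)^years
Price level: (1 + 0.0649)^6 = 1.45832
Real value = $9,200.00 / 1.45832 = $6,308.63

$6,308.63


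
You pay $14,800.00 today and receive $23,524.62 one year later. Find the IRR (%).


Formula: IRR = C1/C0 - 1
Substituting: IRR = $23,524.62 / $14,800.00 - 1
Ratio: 1.589501 - 1 = 0.589501
IRR = 58.9501%

58.9501%


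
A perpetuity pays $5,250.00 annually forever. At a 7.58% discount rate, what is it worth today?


Formula: PV = C / r
Substituting: PV = $5,250.00 / 0.0758
PV = $69,261.21

$69,261.21


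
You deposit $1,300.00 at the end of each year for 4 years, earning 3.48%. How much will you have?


Formula: FV = PMT * ((1+r)^n - 1) / r
Growth factor: (1 + 0.0348)^4 = 1.146636
Numerator: 1.146636 - 1 = 0.146636
FV = $1,300.00 * 0.146636 / 0.0348 = $5,477.79

$5,477.79


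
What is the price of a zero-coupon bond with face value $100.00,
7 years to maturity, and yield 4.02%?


Formula: Price = FV / (1 + r)^n
Substituting: Price = $100.00 / (1 + 0.0402)^7
Discount factor: (1.0402)^7 = 1.317704
Price = $100.00 / 1.317704 = $75.89

$75.89


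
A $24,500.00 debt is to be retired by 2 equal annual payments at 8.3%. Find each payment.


Formula: PMT = PV * r / (1 - (1+r)^(-n))
Denominator: 1 - (1 + 0.083)^(-2) = 0.147404
Numerator: $24,500.00 * 0.083 = 2033.5
PMT = 2033.5 / 0.147404 = $13,795.38

$13,795.38


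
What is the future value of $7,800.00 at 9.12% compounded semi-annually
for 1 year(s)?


Formula: FV = P * (1 + r/m)^(m*t)
Period rate: r/m = 0.0912 / 2 = 0.0456
Total periods: m*t = 2 * 1 = 2
Growth factor: (1 + 0.0456)^2 = 1.093279
FV = $7,800.00 * 1.093279 = $8,527.58

$8,527.58


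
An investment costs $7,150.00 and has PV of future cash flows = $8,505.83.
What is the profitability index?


Formula: PI = PV(cash flows) / initial investment
Substituting: PI = $8,505.83 / $7,150.00
PI = 1.1896

1.1896


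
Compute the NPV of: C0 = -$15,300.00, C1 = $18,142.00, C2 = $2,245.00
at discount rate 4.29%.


Formula: NPV = C0 + C1/(1+r) + C2/(1+r)^2
Discount C1: $18,142.00 / (1 + 0.0429) = $17,395.72
Discount C2: $2,245.00 / (1 + 0.0429)^2 = $2,064.10
NPV = -$15,300.00 + $17,395.72 + $2,064.10 = $4,159.82

$4,159.82


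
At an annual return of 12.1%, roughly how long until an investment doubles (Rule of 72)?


Formula: Years ≈ 72 / r
Substituting: Years ≈ 72 / 12.1
Years ≈ 6.0

6.0 years


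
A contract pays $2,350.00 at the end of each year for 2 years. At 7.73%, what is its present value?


Formula: PV = PMT * (1 - (1+r)^(-n)) / r
Discount factor: (1 + 0.0773)^(-2) = 0.861642
Bracket: 1 - 0.861642 = 0.138358
PV = $2,350.00 * 0.138358 / 0.0773 = $4,206.24

$4,206.24


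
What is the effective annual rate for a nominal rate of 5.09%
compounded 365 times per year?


Formula: EAR = (1 + r/m)^m - 1
Period rate: r/m = 0.0509 / 365 = 0.000139
Compounding: (1 + 0.000139)^365 = 1.052214
EAR = 1.052214 - 1 = 0.052214

0.052214


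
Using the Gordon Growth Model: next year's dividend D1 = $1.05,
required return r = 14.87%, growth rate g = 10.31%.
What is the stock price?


Formula: P = D1 / (r - g)
Spread: r - g = 0.1487 - 0.1031 = 0.0456
Substituting: P = $1.05 / 0.0456
P = $23.03

$23.03


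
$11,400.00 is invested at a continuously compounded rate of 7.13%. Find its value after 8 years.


Formula: FV = P * e^(r*t)
Exponent: r*t = 0.0713 * 8 = 0.5704
e^(0.5704) = 1.768974
FV = $11,400.00 * 1.768974 = $20,166.31

$20,166.31


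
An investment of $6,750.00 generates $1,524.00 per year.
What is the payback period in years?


Formula: Payback = investment / annual cash flow
Substituting: Payback = $6,750.00 / $1,524.00
Payback = 4.4291 years

4.4291 years


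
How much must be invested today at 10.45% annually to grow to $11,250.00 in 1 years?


Formula: PV = FV / (1 + r)^n
Substituting: PV = $11,250.00 / (1 + 0.1045)^1
Discount factor: (1.1045)^1 = 1.1045
PV = $11,250.00 / 1.1045 = $10,185.60

$10,185.60


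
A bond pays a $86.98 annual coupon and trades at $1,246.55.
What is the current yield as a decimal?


Formula: Current yield = annual coupon / price
Substituting: CY = $86.98 / $1,246.55
CY = 0.069777

0.069777


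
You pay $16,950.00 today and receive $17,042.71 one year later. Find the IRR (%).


Formula: IRR = C1/C0 - 1
Substituting: IRR = $17,042.71 / $16,950.00 - 1
Ratio: 1.00547 - 1 = 0.00547
IRR = 0.547%

0.547%


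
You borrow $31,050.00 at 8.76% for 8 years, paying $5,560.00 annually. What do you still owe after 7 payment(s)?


Formula: Balance = PV*(1+r)^k - PMT*((1+r)^k - 1)/r
Growth: (1 + 0.0876)^7 = 1.800049
Accumulated factor: ((1+r)^k - 1)/r = 9.132983
Balance = $31,050.00 * 1.800049 - $5,560.00 * 9.132983
Balance = $5,112.15

$5,112.15


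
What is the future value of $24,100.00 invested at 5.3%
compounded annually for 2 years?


Formula: FV = P * (1 + r)^n
Substituting: FV = $24,100.00 * (1 + 0.053)^2
Growth factor: (1.053)^2 = 1.108809
FV = $24,100.00 * 1.108809 = $26,722.30

$26,722.30


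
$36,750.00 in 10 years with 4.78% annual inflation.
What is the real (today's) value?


Formula: Real value = nominal / (1 + inflation)^years
Price level: (1 + 0.0478)^10 = 1.595085
Real value = $36,750.00 / 1.595085 = $23,039.52

$23,039.52


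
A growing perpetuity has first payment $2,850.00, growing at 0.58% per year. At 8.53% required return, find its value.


Formula: PV = C / (r - g)
Spread: r - g = 0.0853 - 0.0058 = 0.0795
Substituting: PV = $2,850.00 / 0.0795
PV = $35,849.06

$35,849.06


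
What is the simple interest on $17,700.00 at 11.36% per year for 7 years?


Formula: I = P * r * t
Substituting: I = $17,700.00 * 0.1136 * 7
Step: I = $17,700.00 * 0.7952
I = $14,075.04

$14,075.04


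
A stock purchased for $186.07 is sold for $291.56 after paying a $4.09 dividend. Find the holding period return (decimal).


Formula: HPR = (P1 - P0 + D) / P0
Gain: $291.56 - $186.07 + $4.09 = $109.58
HPR = $109.58 / $186.07 = 0.5889

0.5889


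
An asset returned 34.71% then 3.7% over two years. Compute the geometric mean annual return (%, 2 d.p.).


Formula: Geometric mean = ((1+r1)*(1+r2))^(1/2) - 1
Product: (1 + 0.3471) * (1 + 0.037) = 1.3471 * 1.037 = 1.396943
Square root: 1.396943^0.5 = 1.181923
Geometric mean = 1.181923 - 1 = 0.181923
As percentage: 18.19%

18.19%


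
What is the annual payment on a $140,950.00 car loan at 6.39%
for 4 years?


Formula: PMT = PV * r / (1 - (1+r)^(-n))
Denominator: 1 - (1 + 0.0639)^(-4) = 0.219457
Numerator: $140,950.00 * 0.0639 = 9006.705
PMT = 9006.705 / 0.219457 = $41,040.84

$41,040.84


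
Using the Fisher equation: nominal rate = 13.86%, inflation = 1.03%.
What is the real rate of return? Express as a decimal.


Formula: (1 + r_real) = (1 + r_nom) / (1 + inflation)
Substituting: (1 + r_real) = 1.1386 / 1.0103
(1 + r_real) = 1.126992
r_real = 1.126992 - 1 = 0.126992

0.126992


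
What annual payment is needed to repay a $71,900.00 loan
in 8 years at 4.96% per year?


Formula: PMT = PV * r / (1 - (1+r)^(-n))
Denominator: 1 - (1 + 0.0496)^(-8) = 0.321094
Numerator: $71,900.00 * 0.0496 = 3566.24
PMT = 3566.24 / 0.321094 = $11,106.52

$11,106.52


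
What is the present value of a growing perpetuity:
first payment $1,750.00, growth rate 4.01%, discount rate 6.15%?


Formula: PV = C / (r - g)
Spread: r - g = 0.0615 - 0.0401 = 0.0214
Substituting: PV = $1,750.00 / 0.0214
PV = $81,775.70

$81,775.70


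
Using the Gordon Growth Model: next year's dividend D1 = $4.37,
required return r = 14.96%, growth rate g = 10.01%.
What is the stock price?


Formula: P = D1 / (r - g)
Spread: r - g = 0.1496 - 0.1001 = 0.0495
Substituting: P = $4.37 / 0.0495
P = $88.28

$88.28


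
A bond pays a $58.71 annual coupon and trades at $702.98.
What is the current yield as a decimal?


Formula: Current yield = annual coupon / price
Substituting: CY = $58.71 / $702.98
CY = 0.083516

0.083516


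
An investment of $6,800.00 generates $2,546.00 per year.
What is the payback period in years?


Formula: Payback = investment / annual cash flow
Substituting: Payback = $6,800.00 / $2,546.00
Payback = 2.6709 years

2.6709 years


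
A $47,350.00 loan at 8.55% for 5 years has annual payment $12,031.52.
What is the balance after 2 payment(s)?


Formula: Balance = PV*(1+r)^k - PMT*((1+r)^k - 1)/r
Growth: (1 + 0.0855)^2 = 1.17831
Accumulated factor: ((1+r)^k - 1)/r = 2.0855
Balance = $47,350.00 * 1.17831 - $12,031.52 * 2.0855
Balance = $30,701.26

$30,701.26


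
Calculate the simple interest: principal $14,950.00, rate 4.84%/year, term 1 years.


Formula: I = P * r * t
Substituting: I = $14,950.00 * 0.0484 * 1
Step: I = $14,950.00 * 0.0484
I = $723.58

$723.58


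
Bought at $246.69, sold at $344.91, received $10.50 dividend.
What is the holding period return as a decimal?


Formula: HPR = (P1 - P0 + D) / P0
Gain: $344.91 - $246.69 + $10.50 = $108.72
HPR = $108.72 / $246.69 = 0.4407

0.4407


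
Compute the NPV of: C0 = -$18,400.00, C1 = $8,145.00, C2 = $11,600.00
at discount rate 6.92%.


Formula: NPV = C0 + C1/(1+r) + C2/(1+r)^2
Discount C1: $8,145.00 / (1 + 0.0692) = $7,617.85
Discount C2: $11,600.00 / (1 + 0.0692)^2 = $10,147.06
NPV = -$18,400.00 + $7,617.85 + $10,147.06 = -$635.10

-$635.10


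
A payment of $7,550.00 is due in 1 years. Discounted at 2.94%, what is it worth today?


Formula: PV = FV / (1 + r)^n
Substituting: PV = $7,550.00 / (1 + 0.0294)^1
Discount factor: (1.0294)^1 = 1.0294
PV = $7,550.00 / 1.0294 = $7,334.37

$7,334.37


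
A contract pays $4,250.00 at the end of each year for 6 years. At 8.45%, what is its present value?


Formula: PV = PMT * (1 - (1+r)^(-n)) / r
Discount factor: (1 + 0.0845)^(-6) = 0.614643
Bracket: 1 - 0.614643 = 0.385357
PV = $4,250.00 * 0.385357 / 0.0845 = $19,381.88

$19,381.88


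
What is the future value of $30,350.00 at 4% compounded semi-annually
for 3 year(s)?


Formula: FV = P * (1 + r/m)^(m*t)
Period rate: r/m = 0.04 / 2 = 0.02
Total periods: m*t = 2 * 3 = 6
Growth factor: (1 + 0.02)^6 = 1.126162
FV = $30,350.00 * 1.126162 = $34,179.03

$34,179.03


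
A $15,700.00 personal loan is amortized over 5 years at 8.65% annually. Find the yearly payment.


Formula: PMT = PV * r / (1 - (1+r)^(-n))
Denominator: 1 - (1 + 0.0865)^(-5) = 0.339533
Numerator: $15,700.00 * 0.0865 = 1358.05
PMT = 1358.05 / 0.339533 = $3,999.76

$3,999.76


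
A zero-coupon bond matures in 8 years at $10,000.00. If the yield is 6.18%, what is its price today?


Formula: Price = FV / (1 + r)^n
Substituting: Price = $10,000.00 / (1 + 0.0618)^8
Discount factor: (1.0618)^8 = 1.615629
Price = $10,000.00 / 1.615629 = $6,189.54

$6,189.54


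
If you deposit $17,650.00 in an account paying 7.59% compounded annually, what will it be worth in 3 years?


Formula: FV = P * (1 + r)^n
Substituting: FV = $17,650.00 * (1 + 0.0759)^3
Growth factor: (1.0759)^3 = 1.24542
FV = $17,650.00 * 1.24542 = $21,981.66

$21,981.66


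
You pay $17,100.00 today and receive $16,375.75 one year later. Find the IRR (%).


Formula: IRR = C1/C0 - 1
Substituting: IRR = $16,375.75 / $17,100.00 - 1
Ratio: 0.957646 - 1 = -0.042354
IRR = -4.2354%

-4.2354%


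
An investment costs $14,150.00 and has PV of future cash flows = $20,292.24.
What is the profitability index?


Formula: PI = PV(cash flows) / initial investment
Substituting: PI = $20,292.24 / $14,150.00
PI = 1.4341

1.4341


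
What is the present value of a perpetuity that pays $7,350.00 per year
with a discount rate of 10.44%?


Formula: PV = C / r
Substituting: PV = $7,350.00 / 0.1044
PV = $70,402.30

$70,402.30


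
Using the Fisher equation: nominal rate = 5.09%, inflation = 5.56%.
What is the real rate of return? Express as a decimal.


Formula: (1 + r_real) = (1 + r_nom) / (1 + inflation)
Substituting: (1 + r_real) = 1.0509 / 1.0556
(1 + r_real) = 0.995548
r_real = 0.995548 - 1 = -0.004452

-0.004452


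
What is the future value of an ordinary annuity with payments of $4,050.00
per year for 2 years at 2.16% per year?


Formula: FV = PMT * ((1+r)^n - 1) / r
Growth factor: (1 + 0.0216)^2 = 1.043667
Numerator: 1.043667 - 1 = 0.043667
FV = $4,050.00 * 0.043667 / 0.0216 = $8,187.48

$8,187.48


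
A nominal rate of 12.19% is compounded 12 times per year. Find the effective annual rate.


Formula: EAR = (1 + r/m)^m - 1
Period rate: r/m = 0.1219 / 12 = 0.010158
Compounding: (1 + 0.010158)^12 = 1.128947
EAR = 1.128947 - 1 = 0.128947

0.128947


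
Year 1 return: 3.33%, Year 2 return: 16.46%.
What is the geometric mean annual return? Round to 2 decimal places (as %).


Formula: Geometric mean = ((1+r1)*(1+r2))^(1/2) - 1
Product: (1 + 0.0333) * (1 + 0.1646) = 1.0333 * 1.1646 = 1.203381
Square root: 1.203381^0.5 = 1.096987
Geometric mean = 1.096987 - 1 = 0.096987
As percentage: 9.70%

9.70%


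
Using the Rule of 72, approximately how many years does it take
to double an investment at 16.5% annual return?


Formula: Years ≈ 72 / r
Substituting: Years ≈ 72 / 16.5
Years ≈ 4.4

4.4 years


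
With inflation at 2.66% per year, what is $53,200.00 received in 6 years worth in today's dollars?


Formula: Real value = nominal / (1 + inflation)^years
Price level: (1 + 0.0266)^6 = 1.170597
Real value = $53,200.00 / 1.170597 = $45,446.88

$45,446.88


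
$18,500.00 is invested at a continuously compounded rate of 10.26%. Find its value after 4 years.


Formula: FV = P * e^(r*t)
Exponent: r*t = 0.1026 * 4 = 0.4104
e^(0.4104) = 1.507421
FV = $18,500.00 * 1.507421 = $27,887.28

$27,887.28


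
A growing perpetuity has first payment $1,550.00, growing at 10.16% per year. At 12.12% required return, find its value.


Formula: PV = C / (r - g)
Spread: r - g = 0.1212 - 0.1016 = 0.0196
Substituting: PV = $1,550.00 / 0.0196
PV = $79,081.63

$79,081.63
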